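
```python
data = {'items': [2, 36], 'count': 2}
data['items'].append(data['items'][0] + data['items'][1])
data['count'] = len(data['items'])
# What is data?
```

After line 1: data = {'items': [2, 36], 'count': 2}
After line 2 (append 2 + 36 = 38): data = {'items': [2, 36, 38], 'count': 2}
After line 3 (count = len(items) = 3): data = {'items': [2, 36, 38], 'count': 3}

{'items': [2, 36, 38], 'count': 3}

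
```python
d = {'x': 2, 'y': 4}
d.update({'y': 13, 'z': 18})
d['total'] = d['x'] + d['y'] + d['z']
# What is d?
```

After line 1: d = {'x': 2, 'y': 4}
After line 2 (y overwritten, z added): d = {'x': 2, 'y': 13, 'z': 18}
After line 3 (total = 2 + 13 + 18 = 33): d = {'x': 2, 'y': 13, 'z': 18, 'total': 33}

{'x': 2, 'y': 13, 'z': 18, 'total': 33}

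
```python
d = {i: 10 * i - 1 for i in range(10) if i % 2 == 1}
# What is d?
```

{1: 9, 3: 29, 5: 49, 7: 69, 9: 89}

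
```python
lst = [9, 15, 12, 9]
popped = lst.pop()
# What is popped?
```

9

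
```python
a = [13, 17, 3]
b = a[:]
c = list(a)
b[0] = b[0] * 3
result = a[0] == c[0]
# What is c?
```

After line 1: a = [13, 17, 3]
After line 2 (b = a[:], copy): a = [13, 17, 3], b = [13, 17, 3]
After line 3 (c = list(a) is a copy, new object): c = [13, 17, 3]
After line 4 (b[0] = 13 * 3 = 39; only b mutates (copy)): a = [13, 17, 3], b = [39, 17, 3], c = [13, 17, 3]
After line 5 (a[0] = 13, c[0] = 13; result = True)

[13, 17, 3]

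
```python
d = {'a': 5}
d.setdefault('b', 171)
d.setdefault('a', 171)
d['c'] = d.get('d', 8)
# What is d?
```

After line 1: d = {'a': 5}
After line 2 (setdefault adds 'b'=171): d = {'a': 5, 'b': 171}
After line 3 (setdefault 'a' no-op, already exists): d = {'a': 5, 'b': 171}
After line 4 (get('d', 8) returns default since 'd' not in d): d = {'a': 5, 'b': 171, 'c': 8}

{'a': 5, 'b': 171, 'c': 8}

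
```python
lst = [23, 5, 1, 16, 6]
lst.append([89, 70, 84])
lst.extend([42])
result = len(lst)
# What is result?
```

After line 1: lst = [23, 5, 1, 16, 6]
After line 2 (append adds [89, 70, 84] as single element): lst = [23, 5, 1, 16, 6, [89, 70, 84]]
After line 3 (extend unpacks [42], adds 42): lst = [23, 5, 1, 16, 6, [89, 70, 84], 42]
After line 4: result = len(lst) = 7

7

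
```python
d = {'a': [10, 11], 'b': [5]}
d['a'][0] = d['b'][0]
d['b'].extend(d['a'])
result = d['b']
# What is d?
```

After line 1: d = {'a': [10, 11], 'b': [5]}
After line 2 (a[0] = b[0] = 5): d = {'a': [5, 11], 'b': [5]}
After line 3 (b.extend(a) appends [5, 11]): d = {'a': [5, 11], 'b': [5, 5, 11]}
After line 4: result = d['b'] = [5, 5, 11]

{'a': [5, 11], 'b': [5, 5, 11]}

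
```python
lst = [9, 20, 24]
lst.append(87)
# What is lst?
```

[9, 20, 24, 87]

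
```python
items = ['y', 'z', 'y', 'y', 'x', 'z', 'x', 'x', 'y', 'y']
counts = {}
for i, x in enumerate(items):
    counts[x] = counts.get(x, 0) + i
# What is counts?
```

Initial: counts = {}, items = ['y', 'z', 'y', 'y', 'x', 'z', 'x', 'x', 'y', 'y']
i=0, x='y': counts = {'y': 0}
i=1, x='z': counts = {'y': 0, 'z': 1}
i=2, x='y': counts = {'y': 2, 'z': 1}
i=3, x='y': counts = {'y': 5, 'z': 1}
i=4, x='x': counts = {'y': 5, 'z': 1, 'x': 4}
i=5, x='z': counts = {'y': 5, 'z': 6, 'x': 4}
i=6, x='x': counts = {'y': 5, 'z': 6, 'x': 10}
i=7, x='x': counts = {'y': 5, 'z': 6, 'x': 17}
i=8, x='y': counts = {'y': 13, 'z': 6, 'x': 17}
i=9, x='y': counts = {'y': 22, 'z': 6, 'x': 17}

{'y': 22, 'z': 6, 'x': 17}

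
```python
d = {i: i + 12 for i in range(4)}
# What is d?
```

{0: 12, 1: 13, 2: 14, 3: 15}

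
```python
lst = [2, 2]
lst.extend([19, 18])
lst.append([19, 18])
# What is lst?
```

After line 1: lst = [2, 2]
After line 2 (extend unpacks [19, 18]): lst = [2, 2, 19, 18]
After line 3 (append adds [19, 18] as single element): lst = [2, 2, 19, 18, [19, 18]]

[2, 2, 19, 18, [19, 18]]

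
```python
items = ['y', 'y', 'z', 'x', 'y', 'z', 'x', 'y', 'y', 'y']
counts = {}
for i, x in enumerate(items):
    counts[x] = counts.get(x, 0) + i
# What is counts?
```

Initial: counts = {}, items = ['y', 'y', 'z', 'x', 'y', 'z', 'x', 'y', 'y', 'y']
i=0, x='y': counts = {'y': 0}
i=1, x='y': counts = {'y': 1}
i=2, x='z': counts = {'y': 1, 'z': 2}
i=3, x='x': counts = {'y': 1, 'z': 2, 'x': 3}
i=4, x='y': counts = {'y': 5, 'z': 2, 'x': 3}
i=5, x='z': counts = {'y': 5, 'z': 7, 'x': 3}
i=6, x='x': counts = {'y': 5, 'z': 7, 'x': 9}
i=7, x='y': counts = {'y': 12, 'z': 7, 'x': 9}
i=8, x='y': counts = {'y': 20, 'z': 7, 'x': 9}
i=9, x='y': counts = {'y': 29, 'z': 7, 'x': 9}

{'y': 29, 'z': 7, 'x': 9}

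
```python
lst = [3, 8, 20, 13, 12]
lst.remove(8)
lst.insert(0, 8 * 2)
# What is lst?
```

After line 1: lst = [3, 8, 20, 13, 12]
After line 2 (remove first 8): lst = [3, 20, 13, 12]
After line 3 (insert 16 at index 0): lst = [16, 3, 20, 13, 12]

[16, 3, 20, 13, 12]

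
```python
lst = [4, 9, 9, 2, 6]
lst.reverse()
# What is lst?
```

[6, 2, 9, 9, 4]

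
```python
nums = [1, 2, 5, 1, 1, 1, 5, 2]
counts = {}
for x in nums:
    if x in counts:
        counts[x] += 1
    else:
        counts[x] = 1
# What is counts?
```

Initial: counts = {}, nums = [1, 2, 5, 1, 1, 1, 5, 2]
See 1: counts = {1: 1}
See 2: counts = {1: 1, 2: 1}
See 5: counts = {1: 1, 2: 1, 5: 1}
See 1: counts = {1: 2, 2: 1, 5: 1}
See 1: counts = {1: 3, 2: 1, 5: 1}
See 1: counts = {1: 4, 2: 1, 5: 1}
See 5: counts = {1: 4, 2: 1, 5: 2}
See 2: counts = {1: 4, 2: 2, 5: 2}

{1: 4, 2: 2, 5: 2}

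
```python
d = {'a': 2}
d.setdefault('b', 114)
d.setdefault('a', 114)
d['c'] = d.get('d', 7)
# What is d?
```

After line 1: d = {'a': 2}
After line 2 (setdefault adds 'b'=114): d = {'a': 2, 'b': 114}
After line 3 (setdefault 'a' no-op, already exists): d = {'a': 2, 'b': 114}
After line 4 (get('d', 7) returns default since 'd' not in d): d = {'a': 2, 'b': 114, 'c': 7}

{'a': 2, 'b': 114, 'c': 7}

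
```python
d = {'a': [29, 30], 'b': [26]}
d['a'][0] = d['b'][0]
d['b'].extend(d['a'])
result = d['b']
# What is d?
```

After line 1: d = {'a': [29, 30], 'b': [26]}
After line 2 (a[0] = b[0] = 26): d = {'a': [26, 30], 'b': [26]}
After line 3 (b.extend(a) appends [26, 30]): d = {'a': [26, 30], 'b': [26, 26, 30]}
After line 4: result = d['b'] = [26, 26, 30]

{'a': [26, 30], 'b': [26, 26, 30]}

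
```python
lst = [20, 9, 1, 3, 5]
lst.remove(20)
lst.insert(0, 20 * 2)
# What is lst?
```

After line 1: lst = [20, 9, 1, 3, 5]
After line 2 (remove first 20): lst = [9, 1, 3, 5]
After line 3 (insert 40 at index 0): lst = [40, 9, 1, 3, 5]

[40, 9, 1, 3, 5]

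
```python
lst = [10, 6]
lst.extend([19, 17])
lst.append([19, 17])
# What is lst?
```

After line 1: lst = [10, 6]
After line 2 (extend unpacks [19, 17]): lst = [10, 6, 19, 17]
After line 3 (append adds [19, 17] as single element): lst = [10, 6, 19, 17, [19, 17]]

[10, 6, 19, 17, [19, 17]]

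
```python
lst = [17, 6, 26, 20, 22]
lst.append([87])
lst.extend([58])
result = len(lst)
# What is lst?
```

After line 1: lst = [17, 6, 26, 20, 22]
After line 2 (append adds [87] as single element): lst = [17, 6, 26, 20, 22, [87]]
After line 3 (extend unpacks [58], adds 58): lst = [17, 6, 26, 20, 22, [87], 58]
After line 4: result = len(lst) = 7

[17, 6, 26, 20, 22, [87], 58]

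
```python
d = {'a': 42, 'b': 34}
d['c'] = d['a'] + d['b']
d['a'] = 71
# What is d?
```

After line 1: d = {'a': 42, 'b': 34}
After line 2 (d['c'] = 42 + 34): d = {'a': 42, 'b': 34, 'c': 76}
After line 3: d = {'a': 71, 'b': 34, 'c': 76}

{'a': 71, 'b': 34, 'c': 76}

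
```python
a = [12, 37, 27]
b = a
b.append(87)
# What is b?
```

After line 1: a = [12, 37, 27]
After line 2 (b = a is an alias, same object): a = [12, 37, 27], b = [12, 37, 27]
After line 3 (b.append mutates the shared list): a = [12, 37, 27, 87], b = [12, 37, 27, 87]

[12, 37, 27, 87]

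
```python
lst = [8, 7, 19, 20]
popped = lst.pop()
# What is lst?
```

[8, 7, 19]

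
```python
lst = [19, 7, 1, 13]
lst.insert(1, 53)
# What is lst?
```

[19, 53, 7, 1, 13]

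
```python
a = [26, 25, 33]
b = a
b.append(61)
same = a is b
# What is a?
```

After line 1: a = [26, 25, 33]
After line 2 (b = a is an alias, same object): a = [26, 25, 33], b = [26, 25, 33]
After line 3 (b.append mutates the shared list): a = [26, 25, 33, 61], b = [26, 25, 33, 61]
After line 4 (same = a is b; same object -> True): same = True

[26, 25, 33, 61]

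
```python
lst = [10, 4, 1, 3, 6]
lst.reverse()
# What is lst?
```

[6, 3, 1, 4, 10]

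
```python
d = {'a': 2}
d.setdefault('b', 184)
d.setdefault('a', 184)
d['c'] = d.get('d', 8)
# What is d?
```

After line 1: d = {'a': 2}
After line 2 (setdefault adds 'b'=184): d = {'a': 2, 'b': 184}
After line 3 (setdefault 'a' no-op, already exists): d = {'a': 2, 'b': 184}
After line 4 (get('d', 8) returns default since 'd' not in d): d = {'a': 2, 'b': 184, 'c': 8}

{'a': 2, 'b': 184, 'c': 8}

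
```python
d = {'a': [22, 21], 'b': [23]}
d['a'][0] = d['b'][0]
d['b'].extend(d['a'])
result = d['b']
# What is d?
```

After line 1: d = {'a': [22, 21], 'b': [23]}
After line 2 (a[0] = b[0] = 23): d = {'a': [23, 21], 'b': [23]}
After line 3 (b.extend(a) appends [23, 21]): d = {'a': [23, 21], 'b': [23, 23, 21]}
After line 4: result = d['b'] = [23, 23, 21]

{'a': [23, 21], 'b': [23, 23, 21]}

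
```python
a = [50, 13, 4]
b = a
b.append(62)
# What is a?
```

After line 1: a = [50, 13, 4]
After line 2 (b = a is an alias, same object): a = [50, 13, 4], b = [50, 13, 4]
After line 3 (b.append mutates the shared list): a = [50, 13, 4, 62], b = [50, 13, 4, 62]

[50, 13, 4, 62]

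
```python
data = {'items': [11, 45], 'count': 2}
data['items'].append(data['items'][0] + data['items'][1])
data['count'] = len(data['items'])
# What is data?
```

After line 1: data = {'items': [11, 45], 'count': 2}
After line 2 (append 11 + 45 = 56): data = {'items': [11, 45, 56], 'count': 2}
After line 3 (count = len(items) = 3): data = {'items': [11, 45, 56], 'count': 3}

{'items': [11, 45, 56], 'count': 3}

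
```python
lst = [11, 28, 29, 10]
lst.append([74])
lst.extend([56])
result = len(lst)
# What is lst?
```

After line 1: lst = [11, 28, 29, 10]
After line 2 (append adds [74] as single element): lst = [11, 28, 29, 10, [74]]
After line 3 (extend unpacks [56], adds 56): lst = [11, 28, 29, 10, [74], 56]
After line 4: result = len(lst) = 6

[11, 28, 29, 10, [74], 56]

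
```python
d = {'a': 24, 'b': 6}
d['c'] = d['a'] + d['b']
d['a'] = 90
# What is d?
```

After line 1: d = {'a': 24, 'b': 6}
After line 2 (d['c'] = 24 + 6): d = {'a': 24, 'b': 6, 'c': 30}
After line 3: d = {'a': 90, 'b': 6, 'c': 30}

{'a': 90, 'b': 6, 'c': 30}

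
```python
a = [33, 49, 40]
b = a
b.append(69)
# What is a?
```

After line 1: a = [33, 49, 40]
After line 2 (b = a is an alias, same object): a = [33, 49, 40], b = [33, 49, 40]
After line 3 (b.append mutates the shared list): a = [33, 49, 40, 69], b = [33, 49, 40, 69]

[33, 49, 40, 69]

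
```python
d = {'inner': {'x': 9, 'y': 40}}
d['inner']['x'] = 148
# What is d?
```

After line 1: d = {'inner': {'x': 9, 'y': 40}}
After line 2 (inner x overwritten): d = {'inner': {'x': 148, 'y': 40}}

{'inner': {'x': 148, 'y': 40}}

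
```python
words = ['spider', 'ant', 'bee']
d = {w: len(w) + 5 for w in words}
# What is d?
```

{'spider': 11, 'ant': 8, 'bee': 8}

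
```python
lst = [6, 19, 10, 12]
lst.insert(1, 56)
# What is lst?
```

[6, 56, 19, 10, 12]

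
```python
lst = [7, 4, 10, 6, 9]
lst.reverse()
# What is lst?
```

[9, 6, 10, 4, 7]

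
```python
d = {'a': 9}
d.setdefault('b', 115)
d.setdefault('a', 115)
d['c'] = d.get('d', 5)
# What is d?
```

After line 1: d = {'a': 9}
After line 2 (setdefault adds 'b'=115): d = {'a': 9, 'b': 115}
After line 3 (setdefault 'a' no-op, already exists): d = {'a': 9, 'b': 115}
After line 4 (get('d', 5) returns default since 'd' not in d): d = {'a': 9, 'b': 115, 'c': 5}

{'a': 9, 'b': 115, 'c': 5}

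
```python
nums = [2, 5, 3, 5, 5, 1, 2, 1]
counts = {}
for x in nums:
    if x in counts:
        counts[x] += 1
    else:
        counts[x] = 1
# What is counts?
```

Initial: counts = {}, nums = [2, 5, 3, 5, 5, 1, 2, 1]
See 2: counts = {2: 1}
See 5: counts = {2: 1, 5: 1}
See 3: counts = {2: 1, 5: 1, 3: 1}
See 5: counts = {2: 1, 5: 2, 3: 1}
See 5: counts = {2: 1, 5: 3, 3: 1}
See 1: counts = {2: 1, 5: 3, 3: 1, 1: 1}
See 2: counts = {2: 2, 5: 3, 3: 1, 1: 1}
See 1: counts = {2: 2, 5: 3, 3: 1, 1: 2}

{2: 2, 5: 3, 3: 1, 1: 2}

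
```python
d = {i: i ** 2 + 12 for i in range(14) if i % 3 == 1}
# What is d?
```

{1: 13, 4: 28, 7: 61, 10: 112, 13: 181}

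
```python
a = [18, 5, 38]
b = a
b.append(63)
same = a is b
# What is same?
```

After line 1: a = [18, 5, 38]
After line 2 (b = a is an alias, same object): a = [18, 5, 38], b = [18, 5, 38]
After line 3 (b.append mutates the shared list): a = [18, 5, 38, 63], b = [18, 5, 38, 63]
After line 4 (same = a is b; same object -> True): same = True

True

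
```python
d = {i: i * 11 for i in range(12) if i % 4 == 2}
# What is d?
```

{2: 22, 6: 66, 10: 110}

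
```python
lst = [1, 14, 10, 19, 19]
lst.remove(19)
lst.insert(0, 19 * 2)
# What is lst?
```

After line 1: lst = [1, 14, 10, 19, 19]
After line 2 (remove first 19): lst = [1, 14, 10, 19]
After line 3 (insert 38 at index 0): lst = [38, 1, 14, 10, 19]

[38, 1, 14, 10, 19]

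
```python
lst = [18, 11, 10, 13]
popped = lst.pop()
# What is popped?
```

13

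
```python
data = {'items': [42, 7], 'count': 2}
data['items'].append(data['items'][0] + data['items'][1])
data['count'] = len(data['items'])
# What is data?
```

After line 1: data = {'items': [42, 7], 'count': 2}
After line 2 (append 42 + 7 = 49): data = {'items': [42, 7, 49], 'count': 2}
After line 3 (count = len(items) = 3): data = {'items': [42, 7, 49], 'count': 3}

{'items': [42, 7, 49], 'count': 3}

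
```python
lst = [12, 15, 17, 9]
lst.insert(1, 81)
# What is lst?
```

[12, 81, 15, 17, 9]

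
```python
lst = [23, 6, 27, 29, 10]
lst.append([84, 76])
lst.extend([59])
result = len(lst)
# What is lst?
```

After line 1: lst = [23, 6, 27, 29, 10]
After line 2 (append adds [84, 76] as single element): lst = [23, 6, 27, 29, 10, [84, 76]]
After line 3 (extend unpacks [59], adds 59): lst = [23, 6, 27, 29, 10, [84, 76], 59]
After line 4: result = len(lst) = 7

[23, 6, 27, 29, 10, [84, 76], 59]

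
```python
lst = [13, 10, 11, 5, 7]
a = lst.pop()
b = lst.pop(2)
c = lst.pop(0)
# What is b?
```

After line 1: lst = [13, 10, 11, 5, 7]
After line 2 (pop() -> a = 7): lst = [13, 10, 11, 5]
After line 3 (pop(2) -> b = 11): lst = [13, 10, 5]
After line 4 (pop(0) -> c = 13): lst = [10, 5]

11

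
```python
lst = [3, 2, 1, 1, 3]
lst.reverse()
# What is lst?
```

[3, 1, 1, 2, 3]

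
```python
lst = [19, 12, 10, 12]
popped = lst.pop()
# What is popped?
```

12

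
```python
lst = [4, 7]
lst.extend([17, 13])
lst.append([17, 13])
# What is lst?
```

After line 1: lst = [4, 7]
After line 2 (extend unpacks [17, 13]): lst = [4, 7, 17, 13]
After line 3 (append adds [17, 13] as single element): lst = [4, 7, 17, 13, [17, 13]]

[4, 7, 17, 13, [17, 13]]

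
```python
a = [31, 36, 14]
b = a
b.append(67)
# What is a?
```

After line 1: a = [31, 36, 14]
After line 2 (b = a is an alias, same object): a = [31, 36, 14], b = [31, 36, 14]
After line 3 (b.append mutates the shared list): a = [31, 36, 14, 67], b = [31, 36, 14, 67]

[31, 36, 14, 67]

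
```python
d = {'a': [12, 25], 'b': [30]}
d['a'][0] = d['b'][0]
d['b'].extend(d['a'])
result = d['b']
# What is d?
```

After line 1: d = {'a': [12, 25], 'b': [30]}
After line 2 (a[0] = b[0] = 30): d = {'a': [30, 25], 'b': [30]}
After line 3 (b.extend(a) appends [30, 25]): d = {'a': [30, 25], 'b': [30, 30, 25]}
After line 4: result = d['b'] = [30, 30, 25]

{'a': [30, 25], 'b': [30, 30, 25]}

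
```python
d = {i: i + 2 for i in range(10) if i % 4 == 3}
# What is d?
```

{3: 5, 7: 9}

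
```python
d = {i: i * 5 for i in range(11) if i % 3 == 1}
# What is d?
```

{1: 5, 4: 20, 7: 35, 10: 50}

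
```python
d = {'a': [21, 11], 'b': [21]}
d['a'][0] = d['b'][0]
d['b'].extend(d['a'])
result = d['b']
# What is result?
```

After line 1: d = {'a': [21, 11], 'b': [21]}
After line 2 (a[0] = b[0] = 21): d = {'a': [21, 11], 'b': [21]}
After line 3 (b.extend(a) appends [21, 11]): d = {'a': [21, 11], 'b': [21, 21, 11]}
After line 4: result = d['b'] = [21, 21, 11]

[21, 21, 11]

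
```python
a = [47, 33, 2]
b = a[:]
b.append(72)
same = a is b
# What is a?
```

After line 1: a = [47, 33, 2]
After line 2 (b = a[:] is a shallow copy, new object): a = [47, 33, 2], b = [47, 33, 2]
After line 3 (append only mutates b): a = [47, 33, 2], b = [47, 33, 2, 72]
After line 4 (same = a is b; different objects -> False): same = False

[47, 33, 2]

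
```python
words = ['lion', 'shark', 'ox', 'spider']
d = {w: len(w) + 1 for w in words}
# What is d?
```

{'lion': 5, 'shark': 6, 'ox': 3, 'spider': 7}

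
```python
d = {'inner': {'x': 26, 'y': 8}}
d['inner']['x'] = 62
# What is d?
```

After line 1: d = {'inner': {'x': 26, 'y': 8}}
After line 2 (inner x overwritten): d = {'inner': {'x': 62, 'y': 8}}

{'inner': {'x': 62, 'y': 8}}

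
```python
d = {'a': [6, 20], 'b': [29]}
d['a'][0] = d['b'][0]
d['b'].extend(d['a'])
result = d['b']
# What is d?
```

After line 1: d = {'a': [6, 20], 'b': [29]}
After line 2 (a[0] = b[0] = 29): d = {'a': [29, 20], 'b': [29]}
After line 3 (b.extend(a) appends [29, 20]): d = {'a': [29, 20], 'b': [29, 29, 20]}
After line 4: result = d['b'] = [29, 29, 20]

{'a': [29, 20], 'b': [29, 29, 20]}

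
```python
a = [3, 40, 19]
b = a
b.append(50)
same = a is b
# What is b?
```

After line 1: a = [3, 40, 19]
After line 2 (b = a is an alias, same object): a = [3, 40, 19], b = [3, 40, 19]
After line 3 (b.append mutates the shared list): a = [3, 40, 19, 50], b = [3, 40, 19, 50]
After line 4 (same = a is b; same object -> True): same = True

[3, 40, 19, 50]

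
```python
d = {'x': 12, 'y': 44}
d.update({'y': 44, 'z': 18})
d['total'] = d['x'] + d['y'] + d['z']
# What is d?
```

After line 1: d = {'x': 12, 'y': 44}
After line 2 (y overwritten, z added): d = {'x': 12, 'y': 44, 'z': 18}
After line 3 (total = 12 + 44 + 18 = 74): d = {'x': 12, 'y': 44, 'z': 18, 'total': 74}

{'x': 12, 'y': 44, 'z': 18, 'total': 74}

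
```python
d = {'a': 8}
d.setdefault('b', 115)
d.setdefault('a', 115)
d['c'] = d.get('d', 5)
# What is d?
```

After line 1: d = {'a': 8}
After line 2 (setdefault adds 'b'=115): d = {'a': 8, 'b': 115}
After line 3 (setdefault 'a' no-op, already exists): d = {'a': 8, 'b': 115}
After line 4 (get('d', 5) returns default since 'd' not in d): d = {'a': 8, 'b': 115, 'c': 5}

{'a': 8, 'b': 115, 'c': 5}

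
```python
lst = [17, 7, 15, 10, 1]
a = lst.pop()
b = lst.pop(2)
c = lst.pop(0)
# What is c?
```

After line 1: lst = [17, 7, 15, 10, 1]
After line 2 (pop() -> a = 1): lst = [17, 7, 15, 10]
After line 3 (pop(2) -> b = 15): lst = [17, 7, 10]
After line 4 (pop(0) -> c = 17): lst = [7, 10]

17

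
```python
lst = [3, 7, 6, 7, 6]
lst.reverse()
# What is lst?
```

[6, 7, 6, 7, 3]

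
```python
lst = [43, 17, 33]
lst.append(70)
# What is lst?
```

[43, 17, 33, 70]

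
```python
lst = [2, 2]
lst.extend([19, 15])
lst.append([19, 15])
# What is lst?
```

After line 1: lst = [2, 2]
After line 2 (extend unpacks [19, 15]): lst = [2, 2, 19, 15]
After line 3 (append adds [19, 15] as single element): lst = [2, 2, 19, 15, [19, 15]]

[2, 2, 19, 15, [19, 15]]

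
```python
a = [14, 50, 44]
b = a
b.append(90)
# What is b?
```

After line 1: a = [14, 50, 44]
After line 2 (b = a is an alias, same object): a = [14, 50, 44], b = [14, 50, 44]
After line 3 (b.append mutates the shared list): a = [14, 50, 44, 90], b = [14, 50, 44, 90]

[14, 50, 44, 90]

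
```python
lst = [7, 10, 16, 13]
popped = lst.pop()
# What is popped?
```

13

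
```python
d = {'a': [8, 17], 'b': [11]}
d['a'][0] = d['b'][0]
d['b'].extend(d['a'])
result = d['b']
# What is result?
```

After line 1: d = {'a': [8, 17], 'b': [11]}
After line 2 (a[0] = b[0] = 11): d = {'a': [11, 17], 'b': [11]}
After line 3 (b.extend(a) appends [11, 17]): d = {'a': [11, 17], 'b': [11, 11, 17]}
After line 4: result = d['b'] = [11, 11, 17]

[11, 11, 17]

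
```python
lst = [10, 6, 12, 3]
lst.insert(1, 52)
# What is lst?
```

[10, 52, 6, 12, 3]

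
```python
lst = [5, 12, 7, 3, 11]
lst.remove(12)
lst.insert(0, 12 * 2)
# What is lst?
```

After line 1: lst = [5, 12, 7, 3, 11]
After line 2 (remove first 12): lst = [5, 7, 3, 11]
After line 3 (insert 24 at index 0): lst = [24, 5, 7, 3, 11]

[24, 5, 7, 3, 11]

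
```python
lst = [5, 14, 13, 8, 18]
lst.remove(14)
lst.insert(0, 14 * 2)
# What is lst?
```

After line 1: lst = [5, 14, 13, 8, 18]
After line 2 (remove first 14): lst = [5, 13, 8, 18]
After line 3 (insert 28 at index 0): lst = [28, 5, 13, 8, 18]

[28, 5, 13, 8, 18]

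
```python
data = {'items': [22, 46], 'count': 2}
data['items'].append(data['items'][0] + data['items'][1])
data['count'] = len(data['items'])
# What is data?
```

After line 1: data = {'items': [22, 46], 'count': 2}
After line 2 (append 22 + 46 = 68): data = {'items': [22, 46, 68], 'count': 2}
After line 3 (count = len(items) = 3): data = {'items': [22, 46, 68], 'count': 3}

{'items': [22, 46, 68], 'count': 3}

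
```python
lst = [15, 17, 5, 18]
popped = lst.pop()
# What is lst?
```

[15, 17, 5]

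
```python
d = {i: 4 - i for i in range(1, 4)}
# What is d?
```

{1: 3, 2: 2, 3: 1}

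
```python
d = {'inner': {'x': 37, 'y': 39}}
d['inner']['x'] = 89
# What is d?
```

After line 1: d = {'inner': {'x': 37, 'y': 39}}
After line 2 (inner x overwritten): d = {'inner': {'x': 89, 'y': 39}}

{'inner': {'x': 89, 'y': 39}}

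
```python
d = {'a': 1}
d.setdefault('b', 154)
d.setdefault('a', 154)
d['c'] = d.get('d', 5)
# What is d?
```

After line 1: d = {'a': 1}
After line 2 (setdefault adds 'b'=154): d = {'a': 1, 'b': 154}
After line 3 (setdefault 'a' no-op, already exists): d = {'a': 1, 'b': 154}
After line 4 (get('d', 5) returns default since 'd' not in d): d = {'a': 1, 'b': 154, 'c': 5}

{'a': 1, 'b': 154, 'c': 5}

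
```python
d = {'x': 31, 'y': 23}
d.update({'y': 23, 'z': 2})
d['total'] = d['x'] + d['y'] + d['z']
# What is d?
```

After line 1: d = {'x': 31, 'y': 23}
After line 2 (y overwritten, z added): d = {'x': 31, 'y': 23, 'z': 2}
After line 3 (total = 31 + 23 + 2 = 56): d = {'x': 31, 'y': 23, 'z': 2, 'total': 56}

{'x': 31, 'y': 23, 'z': 2, 'total': 56}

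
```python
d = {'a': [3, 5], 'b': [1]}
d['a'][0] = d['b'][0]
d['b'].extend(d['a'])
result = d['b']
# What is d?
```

After line 1: d = {'a': [3, 5], 'b': [1]}
After line 2 (a[0] = b[0] = 1): d = {'a': [1, 5], 'b': [1]}
After line 3 (b.extend(a) appends [1, 5]): d = {'a': [1, 5], 'b': [1, 1, 5]}
After line 4: result = d['b'] = [1, 1, 5]

{'a': [1, 5], 'b': [1, 1, 5]}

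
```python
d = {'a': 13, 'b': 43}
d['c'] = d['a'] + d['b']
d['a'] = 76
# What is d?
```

After line 1: d = {'a': 13, 'b': 43}
After line 2 (d['c'] = 13 + 43): d = {'a': 13, 'b': 43, 'c': 56}
After line 3: d = {'a': 76, 'b': 43, 'c': 56}

{'a': 76, 'b': 43, 'c': 56}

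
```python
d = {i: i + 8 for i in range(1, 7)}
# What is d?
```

{1: 9, 2: 10, 3: 11, 4: 12, 5: 13, 6: 14}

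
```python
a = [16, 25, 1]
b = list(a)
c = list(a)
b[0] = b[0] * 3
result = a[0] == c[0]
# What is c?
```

After line 1: a = [16, 25, 1]
After line 2 (b = list(a), copy): a = [16, 25, 1], b = [16, 25, 1]
After line 3 (c = list(a) is a copy, new object): c = [16, 25, 1]
After line 4 (b[0] = 16 * 3 = 48; only b mutates (copy)): a = [16, 25, 1], b = [48, 25, 1], c = [16, 25, 1]
After line 5 (a[0] = 16, c[0] = 16; result = True)

[16, 25, 1]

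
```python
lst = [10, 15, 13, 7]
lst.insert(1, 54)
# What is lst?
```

[10, 54, 15, 13, 7]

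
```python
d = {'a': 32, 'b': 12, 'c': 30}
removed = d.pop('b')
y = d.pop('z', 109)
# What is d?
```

After line 1: d = {'a': 32, 'b': 12, 'c': 30}
After line 2 (pop 'b' returns 12): d = {'a': 32, 'c': 30}, removed = 12
After line 3 (pop 'z' missing, returns default 109): d = {'a': 32, 'c': 30}, y = 109

{'a': 32, 'c': 30}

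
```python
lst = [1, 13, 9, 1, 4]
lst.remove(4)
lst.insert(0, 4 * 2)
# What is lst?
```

After line 1: lst = [1, 13, 9, 1, 4]
After line 2 (remove first 4): lst = [1, 13, 9, 1]
After line 3 (insert 8 at index 0): lst = [8, 1, 13, 9, 1]

[8, 1, 13, 9, 1]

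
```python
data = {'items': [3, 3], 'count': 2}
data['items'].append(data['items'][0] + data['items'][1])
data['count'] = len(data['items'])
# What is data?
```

After line 1: data = {'items': [3, 3], 'count': 2}
After line 2 (append 3 + 3 = 6): data = {'items': [3, 3, 6], 'count': 2}
After line 3 (count = len(items) = 3): data = {'items': [3, 3, 6], 'count': 3}

{'items': [3, 3, 6], 'count': 3}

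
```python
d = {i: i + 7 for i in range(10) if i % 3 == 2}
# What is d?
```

{2: 9, 5: 12, 8: 15}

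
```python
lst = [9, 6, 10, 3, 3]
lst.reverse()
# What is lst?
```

[3, 3, 10, 6, 9]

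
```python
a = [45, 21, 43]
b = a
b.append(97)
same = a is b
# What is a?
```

After line 1: a = [45, 21, 43]
After line 2 (b = a is an alias, same object): a = [45, 21, 43], b = [45, 21, 43]
After line 3 (b.append mutates the shared list): a = [45, 21, 43, 97], b = [45, 21, 43, 97]
After line 4 (same = a is b; same object -> True): same = True

[45, 21, 43, 97]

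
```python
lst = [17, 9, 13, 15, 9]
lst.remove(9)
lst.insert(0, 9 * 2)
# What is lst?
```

After line 1: lst = [17, 9, 13, 15, 9]
After line 2 (remove first 9): lst = [17, 13, 15, 9]
After line 3 (insert 18 at index 0): lst = [18, 17, 13, 15, 9]

[18, 17, 13, 15, 9]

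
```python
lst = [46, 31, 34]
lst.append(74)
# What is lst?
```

[46, 31, 34, 74]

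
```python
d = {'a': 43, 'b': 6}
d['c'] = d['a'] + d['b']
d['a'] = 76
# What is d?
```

After line 1: d = {'a': 43, 'b': 6}
After line 2 (d['c'] = 43 + 6): d = {'a': 43, 'b': 6, 'c': 49}
After line 3: d = {'a': 76, 'b': 6, 'c': 49}

{'a': 76, 'b': 6, 'c': 49}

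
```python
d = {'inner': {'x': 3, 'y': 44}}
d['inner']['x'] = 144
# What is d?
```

After line 1: d = {'inner': {'x': 3, 'y': 44}}
After line 2 (inner x overwritten): d = {'inner': {'x': 144, 'y': 44}}

{'inner': {'x': 144, 'y': 44}}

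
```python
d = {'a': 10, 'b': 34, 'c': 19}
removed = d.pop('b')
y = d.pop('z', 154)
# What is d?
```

After line 1: d = {'a': 10, 'b': 34, 'c': 19}
After line 2 (pop 'b' returns 34): d = {'a': 10, 'c': 19}, removed = 34
After line 3 (pop 'z' missing, returns default 154): d = {'a': 10, 'c': 19}, y = 154

{'a': 10, 'c': 19}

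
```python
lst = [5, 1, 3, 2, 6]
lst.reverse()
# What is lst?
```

[6, 2, 3, 1, 5]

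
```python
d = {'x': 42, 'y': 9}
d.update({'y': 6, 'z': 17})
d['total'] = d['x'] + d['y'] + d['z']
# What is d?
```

After line 1: d = {'x': 42, 'y': 9}
After line 2 (y overwritten, z added): d = {'x': 42, 'y': 6, 'z': 17}
After line 3 (total = 42 + 6 + 17 = 65): d = {'x': 42, 'y': 6, 'z': 17, 'total': 65}

{'x': 42, 'y': 6, 'z': 17, 'total': 65}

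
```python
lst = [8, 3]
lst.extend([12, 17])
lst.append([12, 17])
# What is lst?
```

After line 1: lst = [8, 3]
After line 2 (extend unpacks [12, 17]): lst = [8, 3, 12, 17]
After line 3 (append adds [12, 17] as single element): lst = [8, 3, 12, 17, [12, 17]]

[8, 3, 12, 17, [12, 17]]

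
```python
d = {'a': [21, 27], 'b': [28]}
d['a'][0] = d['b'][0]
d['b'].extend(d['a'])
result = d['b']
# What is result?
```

After line 1: d = {'a': [21, 27], 'b': [28]}
After line 2 (a[0] = b[0] = 28): d = {'a': [28, 27], 'b': [28]}
After line 3 (b.extend(a) appends [28, 27]): d = {'a': [28, 27], 'b': [28, 28, 27]}
After line 4: result = d['b'] = [28, 28, 27]

[28, 28, 27]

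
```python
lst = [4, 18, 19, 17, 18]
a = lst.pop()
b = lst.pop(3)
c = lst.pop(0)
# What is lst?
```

After line 1: lst = [4, 18, 19, 17, 18]
After line 2 (pop() -> a = 18): lst = [4, 18, 19, 17]
After line 3 (pop(3) -> b = 17): lst = [4, 18, 19]
After line 4 (pop(0) -> c = 4): lst = [18, 19]

[18, 19]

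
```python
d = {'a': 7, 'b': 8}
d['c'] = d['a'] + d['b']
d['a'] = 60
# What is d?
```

After line 1: d = {'a': 7, 'b': 8}
After line 2 (d['c'] = 7 + 8): d = {'a': 7, 'b': 8, 'c': 15}
After line 3: d = {'a': 60, 'b': 8, 'c': 15}

{'a': 60, 'b': 8, 'c': 15}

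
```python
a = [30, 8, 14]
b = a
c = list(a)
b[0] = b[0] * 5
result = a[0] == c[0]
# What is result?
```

After line 1: a = [30, 8, 14]
After line 2 (b = a, alias): a = [30, 8, 14], b = [30, 8, 14]
After line 3 (c = list(a) is a copy, new object): c = [30, 8, 14]
After line 4 (b[0] = 30 * 5 = 150; mutates shared a/b): a = b = [150, 8, 14], c = [30, 8, 14]
After line 5 (a[0] = 150, c[0] = 30; result = False)

False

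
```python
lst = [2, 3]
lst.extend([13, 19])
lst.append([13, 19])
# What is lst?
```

After line 1: lst = [2, 3]
After line 2 (extend unpacks [13, 19]): lst = [2, 3, 13, 19]
After line 3 (append adds [13, 19] as single element): lst = [2, 3, 13, 19, [13, 19]]

[2, 3, 13, 19, [13, 19]]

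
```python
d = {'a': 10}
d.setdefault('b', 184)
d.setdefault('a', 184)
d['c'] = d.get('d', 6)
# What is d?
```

After line 1: d = {'a': 10}
After line 2 (setdefault adds 'b'=184): d = {'a': 10, 'b': 184}
After line 3 (setdefault 'a' no-op, already exists): d = {'a': 10, 'b': 184}
After line 4 (get('d', 6) returns default since 'd' not in d): d = {'a': 10, 'b': 184, 'c': 6}

{'a': 10, 'b': 184, 'c': 6}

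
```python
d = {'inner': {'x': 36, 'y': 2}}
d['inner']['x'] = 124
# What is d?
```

After line 1: d = {'inner': {'x': 36, 'y': 2}}
After line 2 (inner x overwritten): d = {'inner': {'x': 124, 'y': 2}}

{'inner': {'x': 124, 'y': 2}}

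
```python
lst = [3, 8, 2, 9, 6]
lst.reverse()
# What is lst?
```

[6, 9, 2, 8, 3]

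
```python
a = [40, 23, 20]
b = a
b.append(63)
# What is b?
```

After line 1: a = [40, 23, 20]
After line 2 (b = a is an alias, same object): a = [40, 23, 20], b = [40, 23, 20]
After line 3 (b.append mutates the shared list): a = [40, 23, 20, 63], b = [40, 23, 20, 63]

[40, 23, 20, 63]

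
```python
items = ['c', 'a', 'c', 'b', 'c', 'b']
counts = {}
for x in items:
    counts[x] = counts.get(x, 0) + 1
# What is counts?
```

Initial: counts = {}, items = ['c', 'a', 'c', 'b', 'c', 'b']
See 'c': counts = {'c': 1}
See 'a': counts = {'c': 1, 'a': 1}
See 'c': counts = {'c': 2, 'a': 1}
See 'b': counts = {'c': 2, 'a': 1, 'b': 1}
See 'c': counts = {'c': 3, 'a': 1, 'b': 1}
See 'b': counts = {'c': 3, 'a': 1, 'b': 2}

{'c': 3, 'a': 1, 'b': 2}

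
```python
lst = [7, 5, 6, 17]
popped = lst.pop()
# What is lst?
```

[7, 5, 6]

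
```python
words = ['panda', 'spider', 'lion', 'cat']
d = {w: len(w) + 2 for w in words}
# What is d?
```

{'panda': 7, 'spider': 8, 'lion': 6, 'cat': 5}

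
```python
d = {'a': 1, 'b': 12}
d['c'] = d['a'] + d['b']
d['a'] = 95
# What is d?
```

After line 1: d = {'a': 1, 'b': 12}
After line 2 (d['c'] = 1 + 12): d = {'a': 1, 'b': 12, 'c': 13}
After line 3: d = {'a': 95, 'b': 12, 'c': 13}

{'a': 95, 'b': 12, 'c': 13}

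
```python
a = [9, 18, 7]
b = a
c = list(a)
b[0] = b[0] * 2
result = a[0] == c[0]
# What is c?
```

After line 1: a = [9, 18, 7]
After line 2 (b = a, alias): a = [9, 18, 7], b = [9, 18, 7]
After line 3 (c = list(a) is a copy, new object): c = [9, 18, 7]
After line 4 (b[0] = 9 * 2 = 18; mutates shared a/b): a = b = [18, 18, 7], c = [9, 18, 7]
After line 5 (a[0] = 18, c[0] = 9; result = False)

[9, 18, 7]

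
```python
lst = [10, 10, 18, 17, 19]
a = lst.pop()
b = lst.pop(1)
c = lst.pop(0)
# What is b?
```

After line 1: lst = [10, 10, 18, 17, 19]
After line 2 (pop() -> a = 19): lst = [10, 10, 18, 17]
After line 3 (pop(1) -> b = 10): lst = [10, 18, 17]
After line 4 (pop(0) -> c = 10): lst = [18, 17]

10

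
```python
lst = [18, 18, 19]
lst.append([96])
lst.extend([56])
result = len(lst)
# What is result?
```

After line 1: lst = [18, 18, 19]
After line 2 (append adds [96] as single element): lst = [18, 18, 19, [96]]
After line 3 (extend unpacks [56], adds 56): lst = [18, 18, 19, [96], 56]
After line 4: result = len(lst) = 5

5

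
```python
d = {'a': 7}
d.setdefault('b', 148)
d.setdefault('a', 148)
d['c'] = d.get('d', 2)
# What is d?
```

After line 1: d = {'a': 7}
After line 2 (setdefault adds 'b'=148): d = {'a': 7, 'b': 148}
After line 3 (setdefault 'a' no-op, already exists): d = {'a': 7, 'b': 148}
After line 4 (get('d', 2) returns default since 'd' not in d): d = {'a': 7, 'b': 148, 'c': 2}

{'a': 7, 'b': 148, 'c': 2}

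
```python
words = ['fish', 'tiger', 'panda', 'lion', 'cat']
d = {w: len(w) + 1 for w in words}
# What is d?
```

{'fish': 5, 'tiger': 6, 'panda': 6, 'lion': 5, 'cat': 4}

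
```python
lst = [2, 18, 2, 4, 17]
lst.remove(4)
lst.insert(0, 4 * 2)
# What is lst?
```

After line 1: lst = [2, 18, 2, 4, 17]
After line 2 (remove first 4): lst = [2, 18, 2, 17]
After line 3 (insert 8 at index 0): lst = [8, 2, 18, 2, 17]

[8, 2, 18, 2, 17]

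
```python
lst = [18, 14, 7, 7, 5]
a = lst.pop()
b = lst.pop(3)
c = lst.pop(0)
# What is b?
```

After line 1: lst = [18, 14, 7, 7, 5]
After line 2 (pop() -> a = 5): lst = [18, 14, 7, 7]
After line 3 (pop(3) -> b = 7): lst = [18, 14, 7]
After line 4 (pop(0) -> c = 18): lst = [14, 7]

7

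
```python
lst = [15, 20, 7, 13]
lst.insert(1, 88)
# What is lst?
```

[15, 88, 20, 7, 13]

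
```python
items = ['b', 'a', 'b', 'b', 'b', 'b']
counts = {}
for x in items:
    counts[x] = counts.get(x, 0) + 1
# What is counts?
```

Initial: counts = {}, items = ['b', 'a', 'b', 'b', 'b', 'b']
See 'b': counts = {'b': 1}
See 'a': counts = {'b': 1, 'a': 1}
See 'b': counts = {'b': 2, 'a': 1}
See 'b': counts = {'b': 3, 'a': 1}
See 'b': counts = {'b': 4, 'a': 1}
See 'b': counts = {'b': 5, 'a': 1}

{'b': 5, 'a': 1}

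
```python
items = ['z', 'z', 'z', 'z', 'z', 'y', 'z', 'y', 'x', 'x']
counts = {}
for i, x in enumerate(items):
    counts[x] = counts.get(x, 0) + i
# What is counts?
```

Initial: counts = {}, items = ['z', 'z', 'z', 'z', 'z', 'y', 'z', 'y', 'x', 'x']
i=0, x='z': counts = {'z': 0}
i=1, x='z': counts = {'z': 1}
i=2, x='z': counts = {'z': 3}
i=3, x='z': counts = {'z': 6}
i=4, x='z': counts = {'z': 10}
i=5, x='y': counts = {'z': 10, 'y': 5}
i=6, x='z': counts = {'z': 16, 'y': 5}
i=7, x='y': counts = {'z': 16, 'y': 12}
i=8, x='x': counts = {'z': 16, 'y': 12, 'x': 8}
i=9, x='x': counts = {'z': 16, 'y': 12, 'x': 17}

{'z': 16, 'y': 12, 'x': 17}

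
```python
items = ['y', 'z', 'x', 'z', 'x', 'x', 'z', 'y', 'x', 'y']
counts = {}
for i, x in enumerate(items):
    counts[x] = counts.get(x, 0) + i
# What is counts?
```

Initial: counts = {}, items = ['y', 'z', 'x', 'z', 'x', 'x', 'z', 'y', 'x', 'y']
i=0, x='y': counts = {'y': 0}
i=1, x='z': counts = {'y': 0, 'z': 1}
i=2, x='x': counts = {'y': 0, 'z': 1, 'x': 2}
i=3, x='z': counts = {'y': 0, 'z': 4, 'x': 2}
i=4, x='x': counts = {'y': 0, 'z': 4, 'x': 6}
i=5, x='x': counts = {'y': 0, 'z': 4, 'x': 11}
i=6, x='z': counts = {'y': 0, 'z': 10, 'x': 11}
i=7, x='y': counts = {'y': 7, 'z': 10, 'x': 11}
i=8, x='x': counts = {'y': 7, 'z': 10, 'x': 19}
i=9, x='y': counts = {'y': 16, 'z': 10, 'x': 19}

{'y': 16, 'z': 10, 'x': 19}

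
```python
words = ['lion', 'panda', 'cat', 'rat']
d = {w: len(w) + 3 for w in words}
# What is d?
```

{'lion': 7, 'panda': 8, 'cat': 6, 'rat': 6}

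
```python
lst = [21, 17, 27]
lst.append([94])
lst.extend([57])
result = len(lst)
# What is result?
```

After line 1: lst = [21, 17, 27]
After line 2 (append adds [94] as single element): lst = [21, 17, 27, [94]]
After line 3 (extend unpacks [57], adds 57): lst = [21, 17, 27, [94], 57]
After line 4: result = len(lst) = 5

5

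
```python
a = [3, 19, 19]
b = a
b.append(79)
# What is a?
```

After line 1: a = [3, 19, 19]
After line 2 (b = a is an alias, same object): a = [3, 19, 19], b = [3, 19, 19]
After line 3 (b.append mutates the shared list): a = [3, 19, 19, 79], b = [3, 19, 19, 79]

[3, 19, 19, 79]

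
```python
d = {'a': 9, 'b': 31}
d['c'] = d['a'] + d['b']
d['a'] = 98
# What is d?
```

After line 1: d = {'a': 9, 'b': 31}
After line 2 (d['c'] = 9 + 31): d = {'a': 9, 'b': 31, 'c': 40}
After line 3: d = {'a': 98, 'b': 31, 'c': 40}

{'a': 98, 'b': 31, 'c': 40}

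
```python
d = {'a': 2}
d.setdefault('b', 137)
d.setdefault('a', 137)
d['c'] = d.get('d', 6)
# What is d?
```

After line 1: d = {'a': 2}
After line 2 (setdefault adds 'b'=137): d = {'a': 2, 'b': 137}
After line 3 (setdefault 'a' no-op, already exists): d = {'a': 2, 'b': 137}
After line 4 (get('d', 6) returns default since 'd' not in d): d = {'a': 2, 'b': 137, 'c': 6}

{'a': 2, 'b': 137, 'c': 6}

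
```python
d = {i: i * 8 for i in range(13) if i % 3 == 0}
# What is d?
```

{0: 0, 3: 24, 6: 48, 9: 72, 12: 96}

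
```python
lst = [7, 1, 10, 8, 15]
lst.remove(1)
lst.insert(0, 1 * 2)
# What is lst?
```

After line 1: lst = [7, 1, 10, 8, 15]
After line 2 (remove first 1): lst = [7, 10, 8, 15]
After line 3 (insert 2 at index 0): lst = [2, 7, 10, 8, 15]

[2, 7, 10, 8, 15]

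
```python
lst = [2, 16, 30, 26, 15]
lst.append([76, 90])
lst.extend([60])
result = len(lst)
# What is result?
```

After line 1: lst = [2, 16, 30, 26, 15]
After line 2 (append adds [76, 90] as single element): lst = [2, 16, 30, 26, 15, [76, 90]]
After line 3 (extend unpacks [60], adds 60): lst = [2, 16, 30, 26, 15, [76, 90], 60]
After line 4: result = len(lst) = 7

7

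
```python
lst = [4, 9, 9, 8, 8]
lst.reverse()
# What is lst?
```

[8, 8, 9, 9, 4]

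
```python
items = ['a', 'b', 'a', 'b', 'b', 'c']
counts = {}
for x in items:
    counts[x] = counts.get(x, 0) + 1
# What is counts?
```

Initial: counts = {}, items = ['a', 'b', 'a', 'b', 'b', 'c']
See 'a': counts = {'a': 1}
See 'b': counts = {'a': 1, 'b': 1}
See 'a': counts = {'a': 2, 'b': 1}
See 'b': counts = {'a': 2, 'b': 2}
See 'b': counts = {'a': 2, 'b': 3}
See 'c': counts = {'a': 2, 'b': 3, 'c': 1}

{'a': 2, 'b': 3, 'c': 1}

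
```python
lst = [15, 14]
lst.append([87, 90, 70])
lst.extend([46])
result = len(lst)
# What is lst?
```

After line 1: lst = [15, 14]
After line 2 (append adds [87, 90, 70] as single element): lst = [15, 14, [87, 90, 70]]
After line 3 (extend unpacks [46], adds 46): lst = [15, 14, [87, 90, 70], 46]
After line 4: result = len(lst) = 4

[15, 14, [87, 90, 70], 46]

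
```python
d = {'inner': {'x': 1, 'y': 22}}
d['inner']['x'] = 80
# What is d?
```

After line 1: d = {'inner': {'x': 1, 'y': 22}}
After line 2 (inner x overwritten): d = {'inner': {'x': 80, 'y': 22}}

{'inner': {'x': 80, 'y': 22}}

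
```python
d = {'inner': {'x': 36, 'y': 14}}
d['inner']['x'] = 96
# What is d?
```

After line 1: d = {'inner': {'x': 36, 'y': 14}}
After line 2 (inner x overwritten): d = {'inner': {'x': 96, 'y': 14}}

{'inner': {'x': 96, 'y': 14}}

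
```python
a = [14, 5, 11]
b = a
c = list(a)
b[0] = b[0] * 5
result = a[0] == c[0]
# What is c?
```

After line 1: a = [14, 5, 11]
After line 2 (b = a, alias): a = [14, 5, 11], b = [14, 5, 11]
After line 3 (c = list(a) is a copy, new object): c = [14, 5, 11]
After line 4 (b[0] = 14 * 5 = 70; mutates shared a/b): a = b = [70, 5, 11], c = [14, 5, 11]
After line 5 (a[0] = 70, c[0] = 14; result = False)

[14, 5, 11]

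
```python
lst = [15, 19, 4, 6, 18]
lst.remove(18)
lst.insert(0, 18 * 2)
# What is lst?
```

After line 1: lst = [15, 19, 4, 6, 18]
After line 2 (remove first 18): lst = [15, 19, 4, 6]
After line 3 (insert 36 at index 0): lst = [36, 15, 19, 4, 6]

[36, 15, 19, 4, 6]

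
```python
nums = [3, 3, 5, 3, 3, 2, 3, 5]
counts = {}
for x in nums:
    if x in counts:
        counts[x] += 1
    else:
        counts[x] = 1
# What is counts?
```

Initial: counts = {}, nums = [3, 3, 5, 3, 3, 2, 3, 5]
See 3: counts = {3: 1}
See 3: counts = {3: 2}
See 5: counts = {3: 2, 5: 1}
See 3: counts = {3: 3, 5: 1}
See 3: counts = {3: 4, 5: 1}
See 2: counts = {3: 4, 5: 1, 2: 1}
See 3: counts = {3: 5, 5: 1, 2: 1}
See 5: counts = {3: 5, 5: 2, 2: 1}

{3: 5, 5: 2, 2: 1}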